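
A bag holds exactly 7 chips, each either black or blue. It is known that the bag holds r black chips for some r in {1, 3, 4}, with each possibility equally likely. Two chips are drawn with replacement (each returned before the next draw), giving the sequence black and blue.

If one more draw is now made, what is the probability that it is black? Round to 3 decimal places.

0.429

Compute the likelihood of the observed sequence for each case: P(data | r = 1) = (1/7)(6/7) = 6/49; P(data | r = 3) = (3/7)(4/7) = 12/49; P(data | r = 4) = (4/7)(3/7) = 12/49.
Multiplying each by its prior: 1/3 · 6/49 = 2/49, 1/3 · 12/49 = 4/49, 1/3 · 12/49 = 4/49; summing to 10/49.
The posterior is then P(r = 1 | data) = 1/5, P(r = 3 | data) = 2/5, P(r = 4 | data) = 2/5.
The predictive probability is P(black next | data) = (1/7)(1/5) + (3/7)(2/5) + (4/7)(2/5) = 3/7.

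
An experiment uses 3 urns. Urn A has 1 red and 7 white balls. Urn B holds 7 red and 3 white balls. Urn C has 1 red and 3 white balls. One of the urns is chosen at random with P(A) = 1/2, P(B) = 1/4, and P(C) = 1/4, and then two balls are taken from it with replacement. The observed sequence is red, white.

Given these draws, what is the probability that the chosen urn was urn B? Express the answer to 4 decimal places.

For each hypothesis, P(data | H) works out to: P(data | urn A) = (1/8)(7/8) = 0.10938; P(data | urn B) = (7/10)(3/10) = 0.21; P(data | urn C) = (1/4)(3/4) = 0.1875.
Weighting by the prior gives 1/2 · 0.10938 = 0.054688, 1/4 · 0.21 = 0.0525, 1/4 · 0.1875 = 0.046875; these sum to 0.15406.
Therefore the posterior P(urn B | data) = (0.0525) / (0.15406) = 0.34077.

0.3408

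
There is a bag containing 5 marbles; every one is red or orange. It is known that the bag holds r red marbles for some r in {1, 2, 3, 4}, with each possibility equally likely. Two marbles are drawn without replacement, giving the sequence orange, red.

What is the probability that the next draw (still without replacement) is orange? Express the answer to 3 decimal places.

Compute the likelihood of the observed sequence for each case: P(data | r = 1) = (4/5)(1/4) = 1/5; P(data | r = 2) = (3/5)(2/4) = 3/10; P(data | r = 3) = (2/5)(3/4) = 3/10; P(data | r = 4) = (1/5)(4/4) = 1/5.
Multiplying each by its prior: 1/4 · 1/5 = 1/20, 1/4 · 3/10 = 3/40, 1/4 · 3/10 = 3/40, 1/4 · 1/5 = 1/20; with total 1/4.
The posterior is then P(r = 1 | data) = 1/5, P(r = 2 | data) = 3/10, P(r = 3 | data) = 3/10, P(r = 4 | data) = 1/5.
So P(orange next | data) = Σ P(orange next | H) P(H | data) = (1)(1/5) + (2/3)(3/10) + (1/3)(3/10) + (0)(1/5) = 1/2.

0.500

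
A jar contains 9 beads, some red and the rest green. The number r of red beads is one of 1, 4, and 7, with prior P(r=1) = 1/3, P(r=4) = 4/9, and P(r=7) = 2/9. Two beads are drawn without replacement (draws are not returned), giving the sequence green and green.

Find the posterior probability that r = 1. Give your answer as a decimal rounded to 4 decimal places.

Under each hypothesis, the probability of the observed sequence is: P(data | r = 1) = (8/9)(7/8) = 7/9; P(data | r = 4) = (5/9)(4/8) = 5/18; P(data | r = 7) = (2/9)(1/8) = 1/36.
Weighting by the prior gives 1/3 · 7/9 = 7/27, 4/9 · 5/18 = 10/81, 2/9 · 1/36 = 1/162; these sum to 7/18.
By Bayes' rule, P(r = 1 | data) = (7/27) / (7/18) = 2/3.

0.6667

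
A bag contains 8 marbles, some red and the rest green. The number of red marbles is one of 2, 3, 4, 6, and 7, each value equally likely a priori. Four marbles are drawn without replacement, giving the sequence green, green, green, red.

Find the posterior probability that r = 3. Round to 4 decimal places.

For each hypothesis, P(data | H) works out to: P(data | r = 2) = (6/8)(5/7)(4/6)(2/5) = 1/7; P(data | r = 3) = (5/8)(4/7)(3/6)(3/5) = 3/28; P(data | r = 4) = (4/8)(3/7)(2/6)(4/5) = 2/35; P(data | r = 6) = (2/8)(1/7)(0/6) = 0; P(data | r = 7) = (1/8)(0/7) = 0.
Weighting by the prior gives 1/5 · 1/7 = 1/35, 1/5 · 3/28 = 3/140, 1/5 · 2/35 = 2/175, 1/5 · 0 = 0, 1/5 · 0 = 0; summing to 43/700.
So P(r = 3 | data) = (3/140) / (43/700) = 15/43.

0.3488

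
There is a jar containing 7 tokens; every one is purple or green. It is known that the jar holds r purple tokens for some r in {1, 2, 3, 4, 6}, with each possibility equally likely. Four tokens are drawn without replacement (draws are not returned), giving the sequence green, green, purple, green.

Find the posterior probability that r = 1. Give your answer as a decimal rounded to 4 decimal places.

0.3571

The likelihood of the observed sequence under each hypothesis: P(data | r = 1) = (6/7)(5/6)(1/5)(4/4) = 1/7; P(data | r = 2) = (5/7)(4/6)(2/5)(3/4) = 1/7; P(data | r = 3) = (4/7)(3/6)(3/5)(2/4) = 3/35; P(data | r = 4) = (3/7)(2/6)(4/5)(1/4) = 1/35; P(data | r = 6) = (1/7)(0/6) = 0.
The prior-weighted likelihoods are 1/5 · 1/7 = 1/35, 1/5 · 1/7 = 1/35, 1/5 · 3/35 = 3/175, 1/5 · 1/35 = 1/175, 1/5 · 0 = 0; with total 2/25.
So P(r = 1 | data) = (1/35) / (2/25) = 5/14.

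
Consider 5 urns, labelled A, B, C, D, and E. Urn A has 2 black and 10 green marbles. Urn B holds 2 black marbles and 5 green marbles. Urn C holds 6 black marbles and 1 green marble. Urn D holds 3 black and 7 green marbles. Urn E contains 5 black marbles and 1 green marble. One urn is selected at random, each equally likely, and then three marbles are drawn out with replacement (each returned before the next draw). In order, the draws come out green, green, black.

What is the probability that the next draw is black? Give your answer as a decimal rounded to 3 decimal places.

Under each hypothesis, the probability of the observed sequence is: P(data | urn A) = (10/12)(10/12)(2/12) = 0.11574; P(data | urn B) = (5/7)(5/7)(2/7) = 0.14577; P(data | urn C) = (1/7)(1/7)(6/7) = 0.017493; P(data | urn D) = (7/10)(7/10)(3/10) = 0.147; P(data | urn E) = (1/6)(1/6)(5/6) = 0.023148.
Weighting by the prior gives 1/5 · 0.11574 = 0.023148, 1/5 · 0.14577 = 0.029155, 1/5 · 0.017493 = 0.0034985, 1/5 · 0.147 = 0.0294, 1/5 · 0.023148 = 0.0046296; summing to 0.089831.
Normalising, the posterior is P(urn A | data) = 0.25769, P(urn B | data) = 0.32455, P(urn C | data) = 0.038946, P(urn D | data) = 0.32728, P(urn E | data) = 0.051537.
The predictive probability is P(black next | data) = (1/6)(0.25769) + (2/7)(0.32455) + (6/7)(0.038946) + (3/10)(0.32728) + (5/6)(0.051537) = 0.31019.

0.310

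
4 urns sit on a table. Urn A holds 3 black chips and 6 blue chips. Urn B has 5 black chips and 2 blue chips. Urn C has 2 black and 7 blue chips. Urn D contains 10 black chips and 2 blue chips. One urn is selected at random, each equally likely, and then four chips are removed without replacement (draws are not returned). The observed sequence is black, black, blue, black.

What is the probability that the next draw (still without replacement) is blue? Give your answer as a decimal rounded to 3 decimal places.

The likelihood of the observed sequence under each hypothesis: P(data | urn A) = (3/9)(2/8)(6/7)(1/6) = 0.011905; P(data | urn B) = (5/7)(4/6)(2/5)(3/4) = 0.14286; P(data | urn C) = (2/9)(1/8)(7/7)(0/6) = 0; P(data | urn D) = (10/12)(9/11)(2/10)(8/9) = 0.12121.
The prior-weighted likelihoods are 1/4 · 0.011905 = 0.0029762, 1/4 · 0.14286 = 0.035714, 1/4 · 0 = 0, 1/4 · 0.12121 = 0.030303; with total 0.068994.
Normalising, the posterior is P(urn A | data) = 0.043137, P(urn B | data) = 0.51765, P(urn C | data) = 0, P(urn D | data) = 0.43922.
The predictive probability is P(blue next | data) = (1)(0.043137) + (1/3)(0.51765) + (1/8)(0.43922) = 0.27059.

0.271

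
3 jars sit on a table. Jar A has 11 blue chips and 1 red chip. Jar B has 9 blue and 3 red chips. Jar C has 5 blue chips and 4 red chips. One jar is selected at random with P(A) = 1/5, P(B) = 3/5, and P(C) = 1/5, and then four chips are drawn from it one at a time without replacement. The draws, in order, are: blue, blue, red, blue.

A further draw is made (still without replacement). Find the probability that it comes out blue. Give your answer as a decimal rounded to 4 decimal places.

Compute the likelihood of the observed sequence for each case: P(data | jar A) = (11/12)(10/11)(1/10)(9/9) = 0.083333; P(data | jar B) = (9/12)(8/11)(3/10)(7/9) = 0.12727; P(data | jar C) = (5/9)(4/8)(4/7)(3/6) = 0.079365.
The prior-weighted likelihoods are 1/5 · 0.083333 = 0.016667, 3/5 · 0.12727 = 0.076364, 1/5 · 0.079365 = 0.015873; summing to 0.1089.
Normalising, the posterior is P(jar A | data) = 0.15304, P(jar B | data) = 0.70121, P(jar C | data) = 0.14575.
The predictive probability is P(blue next | data) = (1)(0.15304) + (3/4)(0.70121) + (2/5)(0.14575) = 0.73725.

0.7372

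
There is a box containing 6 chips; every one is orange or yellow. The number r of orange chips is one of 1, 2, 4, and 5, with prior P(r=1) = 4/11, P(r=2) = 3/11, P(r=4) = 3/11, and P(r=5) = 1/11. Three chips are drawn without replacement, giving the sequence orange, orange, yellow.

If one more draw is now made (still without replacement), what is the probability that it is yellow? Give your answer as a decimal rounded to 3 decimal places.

Under each hypothesis, the probability of the observed sequence is: P(data | r = 1) = (1/6)(0/5) = 0; P(data | r = 2) = (2/6)(1/5)(4/4) = 1/15; P(data | r = 4) = (4/6)(3/5)(2/4) = 1/5; P(data | r = 5) = (5/6)(4/5)(1/4) = 1/6.
Multiplying each by its prior: 4/11 · 0 = 0, 3/11 · 1/15 = 1/55, 3/11 · 1/5 = 3/55, 1/11 · 1/6 = 1/66; summing to 29/330.
The posterior is then P(r = 1 | data) = 0, P(r = 2 | data) = 6/29, P(r = 4 | data) = 18/29, P(r = 5 | data) = 5/29.
The predictive probability is P(yellow next | data) = (1)(6/29) + (1/3)(18/29) + (0)(5/29) = 12/29.

0.414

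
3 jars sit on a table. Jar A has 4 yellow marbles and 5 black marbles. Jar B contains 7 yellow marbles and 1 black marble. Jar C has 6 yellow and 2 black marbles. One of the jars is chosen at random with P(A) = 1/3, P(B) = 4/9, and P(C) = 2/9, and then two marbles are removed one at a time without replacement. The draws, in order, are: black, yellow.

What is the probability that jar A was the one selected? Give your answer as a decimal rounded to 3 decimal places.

0.473

The likelihood of the observed sequence under each hypothesis: P(data | jar A) = (5/9)(4/8) = 5/18; P(data | jar B) = (1/8)(7/7) = 1/8; P(data | jar C) = (2/8)(6/7) = 3/14.
The prior-weighted likelihoods are 1/3 · 5/18 = 5/54, 4/9 · 1/8 = 1/18, 2/9 · 3/14 = 1/21; these sum to 37/189.
By Bayes' rule, P(jar A | data) = (5/54) / (37/189) = 35/74.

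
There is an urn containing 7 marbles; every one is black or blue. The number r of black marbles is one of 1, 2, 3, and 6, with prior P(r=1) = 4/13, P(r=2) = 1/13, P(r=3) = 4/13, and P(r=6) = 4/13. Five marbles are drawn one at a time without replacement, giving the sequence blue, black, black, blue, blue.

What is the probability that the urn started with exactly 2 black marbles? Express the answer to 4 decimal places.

0.1724

Under each hypothesis, the probability of the observed sequence is: P(data | r = 1) = (6/7)(1/6)(0/5) = 0; P(data | r = 2) = (5/7)(2/6)(1/5)(4/4)(3/3) = 0.047619; P(data | r = 3) = (4/7)(3/6)(2/5)(3/4)(2/3) = 0.057143; P(data | r = 6) = (1/7)(6/6)(5/5)(0/4) = 0.
Weighting by the prior gives 4/13 · 0 = 0, 1/13 · 0.047619 = 0.003663, 4/13 · 0.057143 = 0.017582, 4/13 · 0 = 0; summing to 0.021245.
Hence P(r = 2 | data) = (0.003663) / (0.021245) = 0.17241.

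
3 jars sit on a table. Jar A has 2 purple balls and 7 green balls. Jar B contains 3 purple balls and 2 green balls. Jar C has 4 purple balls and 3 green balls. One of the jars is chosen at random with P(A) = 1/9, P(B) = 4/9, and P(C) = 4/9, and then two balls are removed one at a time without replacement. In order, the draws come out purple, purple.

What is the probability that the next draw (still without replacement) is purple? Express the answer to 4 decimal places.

The likelihood of the observed sequence under each hypothesis: P(data | jar A) = (2/9)(1/8) = 0.027778; P(data | jar B) = (3/5)(2/4) = 0.3; P(data | jar C) = (4/7)(3/6) = 0.28571.
Multiplying each by its prior: 1/9 · 0.027778 = 0.0030864, 4/9 · 0.3 = 0.13333, 4/9 · 0.28571 = 0.12698; with total 0.2634.
Dividing through by the total gives posterior P(jar A | data) = 0.011717, P(jar B | data) = 0.50619, P(jar C | data) = 0.48209.
Averaging over the posterior, P(purple next | data) = (0)(0.011717) + (1/3)(0.50619) + (2/5)(0.48209) = 0.36157.

0.3616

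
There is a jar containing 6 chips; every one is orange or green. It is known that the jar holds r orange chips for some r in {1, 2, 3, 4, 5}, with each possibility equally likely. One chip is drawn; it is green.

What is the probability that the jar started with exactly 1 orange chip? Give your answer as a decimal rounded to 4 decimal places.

The likelihood of this draw under each hypothesis: P(data | r = 1) = (5/6) = 5/6; P(data | r = 2) = (4/6) = 2/3; P(data | r = 3) = (3/6) = 1/2; P(data | r = 4) = (2/6) = 1/3; P(data | r = 5) = (1/6) = 1/6.
The prior-weighted likelihoods are 1/5 · 5/6 = 1/6, 1/5 · 2/3 = 2/15, 1/5 · 1/2 = 1/10, 1/5 · 1/3 = 1/15, 1/5 · 1/6 = 1/30; with total 1/2.
Hence P(r = 1 | data) = (1/6) / (1/2) = 1/3.

0.3333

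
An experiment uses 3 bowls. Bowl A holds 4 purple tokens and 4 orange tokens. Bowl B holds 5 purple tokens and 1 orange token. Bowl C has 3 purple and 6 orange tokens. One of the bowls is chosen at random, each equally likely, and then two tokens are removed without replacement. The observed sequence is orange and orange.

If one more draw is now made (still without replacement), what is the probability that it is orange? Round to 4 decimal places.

For each hypothesis, P(data | H) works out to: P(data | bowl A) = (4/8)(3/7) = 3/14; P(data | bowl B) = (1/6)(0/5) = 0; P(data | bowl C) = (6/9)(5/8) = 5/12.
Weighting by the prior gives 1/3 · 3/14 = 1/14, 1/3 · 0 = 0, 1/3 · 5/12 = 5/36; with total 53/252.
Normalising, the posterior is P(bowl A | data) = 18/53, P(bowl B | data) = 0, P(bowl C | data) = 35/53.
Averaging over the posterior, P(orange next | data) = (1/3)(18/53) + (4/7)(35/53) = 26/53.

0.4906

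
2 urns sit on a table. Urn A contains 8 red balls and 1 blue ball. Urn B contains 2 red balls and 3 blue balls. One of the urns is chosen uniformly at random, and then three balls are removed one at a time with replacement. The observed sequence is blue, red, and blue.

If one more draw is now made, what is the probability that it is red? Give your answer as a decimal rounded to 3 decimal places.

For each hypothesis, P(data | H) works out to: P(data | urn A) = (1/9)(8/9)(1/9) = 0.010974; P(data | urn B) = (3/5)(2/5)(3/5) = 0.144.
Multiplying each by its prior: 1/2 · 0.010974 = 0.005487, 1/2 · 0.144 = 0.072; summing to 0.077487.
Dividing through by the total gives posterior P(urn A | data) = 0.070811, P(urn B | data) = 0.92919.
So P(red next | data) = Σ P(red next | H) P(H | data) = (8/9)(0.070811) + (2/5)(0.92919) = 0.43462.

0.435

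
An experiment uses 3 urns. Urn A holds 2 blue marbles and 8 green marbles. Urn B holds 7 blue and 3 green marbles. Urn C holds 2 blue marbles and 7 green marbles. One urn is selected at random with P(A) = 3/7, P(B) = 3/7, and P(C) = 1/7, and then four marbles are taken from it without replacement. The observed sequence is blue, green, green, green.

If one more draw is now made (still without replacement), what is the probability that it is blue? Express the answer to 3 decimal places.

0.212

The likelihood of the observed sequence under each hypothesis: P(data | urn A) = (2/10)(8/9)(7/8)(6/7) = 2/15; P(data | urn B) = (7/10)(3/9)(2/8)(1/7) = 1/120; P(data | urn C) = (2/9)(7/8)(6/7)(5/6) = 5/36.
The prior-weighted likelihoods are 3/7 · 2/15 = 2/35, 3/7 · 1/120 = 1/280, 1/7 · 5/36 = 5/252; with total 29/360.
Dividing through by the total gives posterior P(urn A | data) = 144/203, P(urn B | data) = 9/203, P(urn C | data) = 50/203.
Averaging over the posterior, P(blue next | data) = (1/6)(144/203) + (1)(9/203) + (1/5)(50/203) = 43/203.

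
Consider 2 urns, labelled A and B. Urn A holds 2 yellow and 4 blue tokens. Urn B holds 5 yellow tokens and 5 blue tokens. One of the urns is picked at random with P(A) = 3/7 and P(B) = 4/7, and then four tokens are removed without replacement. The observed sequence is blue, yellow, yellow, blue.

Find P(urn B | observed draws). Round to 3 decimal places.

0.613

For each hypothesis, P(data | H) works out to: P(data | urn A) = (4/6)(2/5)(1/4)(3/3) = 0.066667; P(data | urn B) = (5/10)(5/9)(4/8)(4/7) = 0.079365.
The prior-weighted likelihoods are 3/7 · 0.066667 = 0.028571, 4/7 · 0.079365 = 0.045351; summing to 0.073923.
So P(urn B | data) = (0.045351) / (0.073923) = 0.6135.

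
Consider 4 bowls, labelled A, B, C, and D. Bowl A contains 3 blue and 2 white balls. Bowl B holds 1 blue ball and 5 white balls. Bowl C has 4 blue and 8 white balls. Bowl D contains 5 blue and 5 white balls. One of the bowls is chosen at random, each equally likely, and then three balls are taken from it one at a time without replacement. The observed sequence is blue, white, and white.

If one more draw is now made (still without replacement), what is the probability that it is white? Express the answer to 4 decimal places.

0.5899

Under each hypothesis, the probability of the observed sequence is: P(data | bowl A) = (3/5)(2/4)(1/3) = 0.1; P(data | bowl B) = (1/6)(5/5)(4/4) = 0.16667; P(data | bowl C) = (4/12)(8/11)(7/10) = 0.1697; P(data | bowl D) = (5/10)(5/9)(4/8) = 0.13889.
Multiplying each by its prior: 1/4 · 0.1 = 0.025, 1/4 · 0.16667 = 0.041667, 1/4 · 0.1697 = 0.042424, 1/4 · 0.13889 = 0.034722; these sum to 0.14381.
Normalising, the posterior is P(bowl A | data) = 0.17384, P(bowl B | data) = 0.28973, P(bowl C | data) = 0.295, P(bowl D | data) = 0.24144.
So P(white next | data) = Σ P(white next | H) P(H | data) = (0)(0.17384) + (1)(0.28973) + (2/3)(0.295) + (3/7)(0.24144) = 0.58987.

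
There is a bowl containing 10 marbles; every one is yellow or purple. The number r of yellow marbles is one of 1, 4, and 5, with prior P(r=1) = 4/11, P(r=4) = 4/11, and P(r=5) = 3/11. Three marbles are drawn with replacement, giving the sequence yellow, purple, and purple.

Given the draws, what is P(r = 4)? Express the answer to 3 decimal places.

0.452

For each hypothesis, P(data | H) works out to: P(data | r = 1) = (1/10)(9/10)(9/10) = 0.081; P(data | r = 4) = (4/10)(6/10)(6/10) = 0.144; P(data | r = 5) = (5/10)(5/10)(5/10) = 0.125.
Multiplying each by its prior: 4/11 · 0.081 = 0.029455, 4/11 · 0.144 = 0.052364, 3/11 · 0.125 = 0.034091; with total 0.11591.
Therefore the posterior P(r = 4 | data) = (0.052364) / (0.11591) = 0.45176.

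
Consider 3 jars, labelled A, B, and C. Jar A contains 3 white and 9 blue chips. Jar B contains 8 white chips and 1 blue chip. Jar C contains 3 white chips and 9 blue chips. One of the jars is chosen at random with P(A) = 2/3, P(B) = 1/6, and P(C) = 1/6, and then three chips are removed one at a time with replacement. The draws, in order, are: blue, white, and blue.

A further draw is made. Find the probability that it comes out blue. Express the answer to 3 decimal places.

0.740

For each hypothesis, P(data | H) works out to: P(data | jar A) = (9/12)(3/12)(9/12) = 0.14062; P(data | jar B) = (1/9)(8/9)(1/9) = 0.010974; P(data | jar C) = (9/12)(3/12)(9/12) = 0.14062.
Multiplying each by its prior: 2/3 · 0.14062 = 0.09375, 1/6 · 0.010974 = 0.001829, 1/6 · 0.14062 = 0.023438; with total 0.11902.
The posterior is then P(jar A | data) = 0.78771, P(jar B | data) = 0.015368, P(jar C | data) = 0.19693.
Averaging over the posterior, P(blue next | data) = (3/4)(0.78771) + (1/9)(0.015368) + (3/4)(0.19693) = 0.74018.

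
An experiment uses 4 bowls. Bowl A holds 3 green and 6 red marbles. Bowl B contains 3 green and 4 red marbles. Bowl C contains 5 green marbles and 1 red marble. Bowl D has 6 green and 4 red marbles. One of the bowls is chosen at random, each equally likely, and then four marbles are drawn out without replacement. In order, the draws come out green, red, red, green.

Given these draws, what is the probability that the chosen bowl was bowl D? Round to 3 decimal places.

Compute the likelihood of the observed sequence for each case: P(data | bowl A) = (3/9)(6/8)(5/7)(2/6) = 5/84; P(data | bowl B) = (3/7)(4/6)(3/5)(2/4) = 3/35; P(data | bowl C) = (5/6)(1/5)(0/4) = 0; P(data | bowl D) = (6/10)(4/9)(3/8)(5/7) = 1/14.
Weighting by the prior gives 1/4 · 5/84 = 5/336, 1/4 · 3/35 = 3/140, 1/4 · 0 = 0, 1/4 · 1/14 = 1/56; these sum to 13/240.
Hence P(bowl D | data) = (1/56) / (13/240) = 30/91.

0.330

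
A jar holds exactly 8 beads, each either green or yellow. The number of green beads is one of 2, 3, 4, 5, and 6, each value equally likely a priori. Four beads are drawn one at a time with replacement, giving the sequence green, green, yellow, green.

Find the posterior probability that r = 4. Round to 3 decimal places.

The likelihood of the observed sequence under each hypothesis: P(data | r = 2) = (2/8)(2/8)(6/8)(2/8) = 0.011719; P(data | r = 3) = (3/8)(3/8)(5/8)(3/8) = 0.032959; P(data | r = 4) = (4/8)(4/8)(4/8)(4/8) = 0.0625; P(data | r = 5) = (5/8)(5/8)(3/8)(5/8) = 0.091553; P(data | r = 6) = (6/8)(6/8)(2/8)(6/8) = 0.10547.
Multiplying each by its prior: 1/5 · 0.011719 = 0.0023437, 1/5 · 0.032959 = 0.0065918, 1/5 · 0.0625 = 0.0125, 1/5 · 0.091553 = 0.018311, 1/5 · 0.10547 = 0.021094; these sum to 0.06084.
By Bayes' rule, P(r = 4 | data) = (0.0125) / (0.06084) = 0.20546.

0.205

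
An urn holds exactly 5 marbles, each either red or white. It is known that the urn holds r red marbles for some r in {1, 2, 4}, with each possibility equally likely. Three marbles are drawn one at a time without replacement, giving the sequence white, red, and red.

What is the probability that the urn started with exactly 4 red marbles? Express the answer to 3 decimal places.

Under each hypothesis, the probability of the observed sequence is: P(data | r = 1) = (4/5)(1/4)(0/3) = 0; P(data | r = 2) = (3/5)(2/4)(1/3) = 1/10; P(data | r = 4) = (1/5)(4/4)(3/3) = 1/5.
The prior-weighted likelihoods are 1/3 · 0 = 0, 1/3 · 1/10 = 1/30, 1/3 · 1/5 = 1/15; with total 1/10.
By Bayes' rule, P(r = 4 | data) = (1/15) / (1/10) = 2/3.

0.667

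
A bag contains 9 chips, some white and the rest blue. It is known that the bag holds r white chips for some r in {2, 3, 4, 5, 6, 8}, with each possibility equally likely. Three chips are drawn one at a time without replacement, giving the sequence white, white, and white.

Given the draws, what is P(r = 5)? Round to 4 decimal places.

0.1099

For each hypothesis, P(data | H) works out to: P(data | r = 2) = (2/9)(1/8)(0/7) = 0; P(data | r = 3) = (3/9)(2/8)(1/7) = 1/84; P(data | r = 4) = (4/9)(3/8)(2/7) = 1/21; P(data | r = 5) = (5/9)(4/8)(3/7) = 5/42; P(data | r = 6) = (6/9)(5/8)(4/7) = 5/21; P(data | r = 8) = (8/9)(7/8)(6/7) = 2/3.
The prior-weighted likelihoods are 1/6 · 0 = 0, 1/6 · 1/84 = 1/504, 1/6 · 1/21 = 1/126, 1/6 · 5/42 = 5/252, 1/6 · 5/21 = 5/126, 1/6 · 2/3 = 1/9; with total 13/72.
So P(r = 5 | data) = (5/252) / (13/72) = 10/91.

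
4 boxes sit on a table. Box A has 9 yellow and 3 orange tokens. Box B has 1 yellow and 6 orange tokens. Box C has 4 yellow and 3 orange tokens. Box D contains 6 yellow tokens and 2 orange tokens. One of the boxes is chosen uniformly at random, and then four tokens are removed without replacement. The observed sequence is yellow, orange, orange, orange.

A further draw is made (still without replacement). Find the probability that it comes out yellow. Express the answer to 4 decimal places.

For each hypothesis, P(data | H) works out to: P(data | box A) = (9/12)(3/11)(2/10)(1/9) = 0.0045455; P(data | box B) = (1/7)(6/6)(5/5)(4/4) = 0.14286; P(data | box C) = (4/7)(3/6)(2/5)(1/4) = 0.028571; P(data | box D) = (6/8)(2/7)(1/6)(0/5) = 0.
Weighting by the prior gives 1/4 · 0.0045455 = 0.0011364, 1/4 · 0.14286 = 0.035714, 1/4 · 0.028571 = 0.0071429, 1/4 · 0 = 0; these sum to 0.043994.
Dividing through by the total gives posterior P(box A | data) = 0.02583, P(box B | data) = 0.81181, P(box C | data) = 0.16236, P(box D | data) = 0.
The predictive probability is P(yellow next | data) = (1)(0.02583) + (0)(0.81181) + (1)(0.16236) = 0.18819.

0.1882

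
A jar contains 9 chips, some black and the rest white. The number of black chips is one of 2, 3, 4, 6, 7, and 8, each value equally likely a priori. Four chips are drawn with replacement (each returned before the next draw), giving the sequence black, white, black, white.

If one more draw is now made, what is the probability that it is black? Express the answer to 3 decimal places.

0.502

Compute the likelihood of the observed sequence for each case: P(data | r = 2) = (2/9)(7/9)(2/9)(7/9) = 0.029873; P(data | r = 3) = (3/9)(6/9)(3/9)(6/9) = 0.049383; P(data | r = 4) = (4/9)(5/9)(4/9)(5/9) = 0.060966; P(data | r = 6) = (6/9)(3/9)(6/9)(3/9) = 0.049383; P(data | r = 7) = (7/9)(2/9)(7/9)(2/9) = 0.029873; P(data | r = 8) = (8/9)(1/9)(8/9)(1/9) = 0.0097546.
The prior-weighted likelihoods are 1/6 · 0.029873 = 0.0049789, 1/6 · 0.049383 = 0.0082305, 1/6 · 0.060966 = 0.010161, 1/6 · 0.049383 = 0.0082305, 1/6 · 0.029873 = 0.0049789, 1/6 · 0.0097546 = 0.0016258; these sum to 0.038206.
Normalising, the posterior is P(r = 2 | data) = 0.13032, P(r = 3 | data) = 0.21543, P(r = 4 | data) = 0.26596, P(r = 6 | data) = 0.21543, P(r = 7 | data) = 0.13032, P(r = 8 | data) = 0.042553.
The predictive probability is P(black next | data) = (2/9)(0.13032) + (1/3)(0.21543) + (4/9)(0.26596) + (2/3)(0.21543) + (7/9)(0.13032) + (8/9)(0.042553) = 0.50177.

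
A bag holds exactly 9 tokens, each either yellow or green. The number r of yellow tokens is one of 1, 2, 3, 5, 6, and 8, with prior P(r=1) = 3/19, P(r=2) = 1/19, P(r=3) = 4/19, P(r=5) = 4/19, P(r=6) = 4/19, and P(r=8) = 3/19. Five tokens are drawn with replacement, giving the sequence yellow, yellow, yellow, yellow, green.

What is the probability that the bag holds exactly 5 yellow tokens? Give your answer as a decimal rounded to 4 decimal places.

Under each hypothesis, the probability of the observed sequence is: P(data | r = 1) = (1/9)(1/9)(1/9)(1/9)(8/9) = 0.00013548; P(data | r = 2) = (2/9)(2/9)(2/9)(2/9)(7/9) = 0.0018967; P(data | r = 3) = (3/9)(3/9)(3/9)(3/9)(6/9) = 0.0082305; P(data | r = 5) = (5/9)(5/9)(5/9)(5/9)(4/9) = 0.042338; P(data | r = 6) = (6/9)(6/9)(6/9)(6/9)(3/9) = 0.065844; P(data | r = 8) = (8/9)(8/9)(8/9)(8/9)(1/9) = 0.069366.
The prior-weighted likelihoods are 3/19 · 0.00013548 = 2.1392e-05, 1/19 · 0.0018967 = 9.9828e-05, 4/19 · 0.0082305 = 0.0017327, 4/19 · 0.042338 = 0.0089132, 4/19 · 0.065844 = 0.013862, 3/19 · 0.069366 = 0.010953; summing to 0.035582.
So P(r = 5 | data) = (0.0089132) / (0.035582) = 0.2505.

0.2505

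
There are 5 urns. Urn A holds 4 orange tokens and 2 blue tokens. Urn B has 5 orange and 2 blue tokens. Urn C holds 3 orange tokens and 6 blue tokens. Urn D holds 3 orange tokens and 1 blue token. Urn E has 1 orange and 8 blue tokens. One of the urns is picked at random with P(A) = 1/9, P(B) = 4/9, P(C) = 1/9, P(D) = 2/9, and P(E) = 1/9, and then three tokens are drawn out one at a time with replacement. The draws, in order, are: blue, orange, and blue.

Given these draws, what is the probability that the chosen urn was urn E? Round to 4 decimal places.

0.1378

The likelihood of the observed sequence under each hypothesis: P(data | urn A) = (2/6)(4/6)(2/6) = 0.074074; P(data | urn B) = (2/7)(5/7)(2/7) = 0.058309; P(data | urn C) = (6/9)(3/9)(6/9) = 0.14815; P(data | urn D) = (1/4)(3/4)(1/4) = 0.046875; P(data | urn E) = (8/9)(1/9)(8/9) = 0.087791.
Multiplying each by its prior: 1/9 · 0.074074 = 0.0082305, 4/9 · 0.058309 = 0.025915, 1/9 · 0.14815 = 0.016461, 2/9 · 0.046875 = 0.010417, 1/9 · 0.087791 = 0.0097546; with total 0.070778.
So P(urn E | data) = (0.0097546) / (0.070778) = 0.13782.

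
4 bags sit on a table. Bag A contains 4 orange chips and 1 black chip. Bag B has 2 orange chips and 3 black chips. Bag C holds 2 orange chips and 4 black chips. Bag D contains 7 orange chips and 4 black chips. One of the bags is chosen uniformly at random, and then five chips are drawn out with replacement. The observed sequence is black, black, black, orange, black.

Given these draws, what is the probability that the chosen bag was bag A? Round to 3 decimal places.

0.010

Compute the likelihood of the observed sequence for each case: P(data | bag A) = (1/5)(1/5)(1/5)(4/5)(1/5) = 0.00128; P(data | bag B) = (3/5)(3/5)(3/5)(2/5)(3/5) = 0.05184; P(data | bag C) = (4/6)(4/6)(4/6)(2/6)(4/6) = 0.065844; P(data | bag D) = (4/11)(4/11)(4/11)(7/11)(4/11) = 0.011127.
Weighting by the prior gives 1/4 · 0.00128 = 0.00032, 1/4 · 0.05184 = 0.01296, 1/4 · 0.065844 = 0.016461, 1/4 · 0.011127 = 0.0027817; with total 0.032523.
So P(bag A | data) = (0.00032) / (0.032523) = 0.0098393.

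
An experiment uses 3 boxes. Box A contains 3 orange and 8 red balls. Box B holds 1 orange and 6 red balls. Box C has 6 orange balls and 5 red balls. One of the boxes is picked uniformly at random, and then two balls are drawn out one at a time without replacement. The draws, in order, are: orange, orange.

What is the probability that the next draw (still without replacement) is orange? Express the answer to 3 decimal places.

Compute the likelihood of the observed sequence for each case: P(data | box A) = (3/11)(2/10) = 3/55; P(data | box B) = (1/7)(0/6) = 0; P(data | box C) = (6/11)(5/10) = 3/11.
Multiplying each by its prior: 1/3 · 3/55 = 1/55, 1/3 · 0 = 0, 1/3 · 3/11 = 1/11; summing to 6/55.
Normalising, the posterior is P(box A | data) = 1/6, P(box B | data) = 0, P(box C | data) = 5/6.
The predictive probability is P(orange next | data) = (1/9)(1/6) + (4/9)(5/6) = 7/18.

0.389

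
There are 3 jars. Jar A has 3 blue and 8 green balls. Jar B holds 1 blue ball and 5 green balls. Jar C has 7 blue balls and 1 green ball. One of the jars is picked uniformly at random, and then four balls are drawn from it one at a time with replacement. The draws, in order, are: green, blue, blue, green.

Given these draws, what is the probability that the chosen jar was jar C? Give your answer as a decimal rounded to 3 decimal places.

0.169

Under each hypothesis, the probability of the observed sequence is: P(data | jar A) = (8/11)(3/11)(3/11)(8/11) = 0.039342; P(data | jar B) = (5/6)(1/6)(1/6)(5/6) = 0.01929; P(data | jar C) = (1/8)(7/8)(7/8)(1/8) = 0.011963.
Weighting by the prior gives 1/3 · 0.039342 = 0.013114, 1/3 · 0.01929 = 0.00643, 1/3 · 0.011963 = 0.0039876; summing to 0.023532.
Therefore the posterior P(jar C | data) = (0.0039876) / (0.023532) = 0.16946.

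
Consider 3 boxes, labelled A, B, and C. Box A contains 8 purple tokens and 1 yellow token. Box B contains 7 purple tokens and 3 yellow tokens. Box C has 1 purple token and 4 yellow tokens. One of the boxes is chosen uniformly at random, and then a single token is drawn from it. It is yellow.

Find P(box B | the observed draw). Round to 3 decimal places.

0.248

Under each hypothesis, the probability of this draw is: P(data | box A) = (1/9) = 1/9; P(data | box B) = (3/10) = 3/10; P(data | box C) = (4/5) = 4/5.
The prior-weighted likelihoods are 1/3 · 1/9 = 1/27, 1/3 · 3/10 = 1/10, 1/3 · 4/5 = 4/15; these sum to 109/270.
So P(box B | data) = (1/10) / (109/270) = 27/109.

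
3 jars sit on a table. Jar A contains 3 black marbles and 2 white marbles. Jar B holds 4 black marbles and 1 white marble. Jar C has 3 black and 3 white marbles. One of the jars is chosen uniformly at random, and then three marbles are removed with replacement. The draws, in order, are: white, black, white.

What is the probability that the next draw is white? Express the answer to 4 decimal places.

Under each hypothesis, the probability of the observed sequence is: P(data | jar A) = (2/5)(3/5)(2/5) = 0.096; P(data | jar B) = (1/5)(4/5)(1/5) = 0.032; P(data | jar C) = (3/6)(3/6)(3/6) = 0.125.
Multiplying each by its prior: 1/3 · 0.096 = 0.032, 1/3 · 0.032 = 0.010667, 1/3 · 0.125 = 0.041667; with total 0.084333.
Dividing through by the total gives posterior P(jar A | data) = 0.37945, P(jar B | data) = 0.12648, P(jar C | data) = 0.49407.
So P(white next | data) = Σ P(white next | H) P(H | data) = (2/5)(0.37945) + (1/5)(0.12648) + (1/2)(0.49407) = 0.42411.

0.4241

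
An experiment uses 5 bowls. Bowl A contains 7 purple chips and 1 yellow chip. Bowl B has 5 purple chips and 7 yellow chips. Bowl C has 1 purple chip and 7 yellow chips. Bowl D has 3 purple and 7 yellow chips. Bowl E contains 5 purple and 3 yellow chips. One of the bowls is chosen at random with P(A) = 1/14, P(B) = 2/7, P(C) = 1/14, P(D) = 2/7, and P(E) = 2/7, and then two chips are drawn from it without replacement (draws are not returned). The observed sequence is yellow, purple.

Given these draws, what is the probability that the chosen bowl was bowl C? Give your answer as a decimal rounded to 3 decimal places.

Compute the likelihood of the observed sequence for each case: P(data | bowl A) = (1/8)(7/7) = 0.125; P(data | bowl B) = (7/12)(5/11) = 0.26515; P(data | bowl C) = (7/8)(1/7) = 0.125; P(data | bowl D) = (7/10)(3/9) = 0.23333; P(data | bowl E) = (3/8)(5/7) = 0.26786.
Multiplying each by its prior: 1/14 · 0.125 = 0.0089286, 2/7 · 0.26515 = 0.075758, 1/14 · 0.125 = 0.0089286, 2/7 · 0.23333 = 0.066667, 2/7 · 0.26786 = 0.076531; with total 0.23681.
By Bayes' rule, P(bowl C | data) = (0.0089286) / (0.23681) = 0.037703.

0.038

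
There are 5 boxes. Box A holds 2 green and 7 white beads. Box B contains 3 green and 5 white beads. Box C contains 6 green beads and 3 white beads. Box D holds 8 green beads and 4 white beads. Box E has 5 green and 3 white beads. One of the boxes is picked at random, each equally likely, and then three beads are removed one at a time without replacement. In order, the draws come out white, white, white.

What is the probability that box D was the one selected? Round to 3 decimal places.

0.028

For each hypothesis, P(data | H) works out to: P(data | box A) = (7/9)(6/8)(5/7) = 0.41667; P(data | box B) = (5/8)(4/7)(3/6) = 0.17857; P(data | box C) = (3/9)(2/8)(1/7) = 0.011905; P(data | box D) = (4/12)(3/11)(2/10) = 0.018182; P(data | box E) = (3/8)(2/7)(1/6) = 0.017857.
Multiplying each by its prior: 1/5 · 0.41667 = 0.083333, 1/5 · 0.17857 = 0.035714, 1/5 · 0.011905 = 0.002381, 1/5 · 0.018182 = 0.0036364, 1/5 · 0.017857 = 0.0035714; summing to 0.12864.
By Bayes' rule, P(box D | data) = (0.0036364) / (0.12864) = 0.028269.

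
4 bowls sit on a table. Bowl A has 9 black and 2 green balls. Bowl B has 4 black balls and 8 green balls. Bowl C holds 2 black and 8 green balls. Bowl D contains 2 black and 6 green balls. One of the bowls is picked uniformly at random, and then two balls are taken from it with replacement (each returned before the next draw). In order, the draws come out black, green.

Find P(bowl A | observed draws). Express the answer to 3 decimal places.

0.207

The likelihood of the observed sequence under each hypothesis: P(data | bowl A) = (9/11)(2/11) = 0.14876; P(data | bowl B) = (4/12)(8/12) = 0.22222; P(data | bowl C) = (2/10)(8/10) = 0.16; P(data | bowl D) = (2/8)(6/8) = 0.1875.
The prior-weighted likelihoods are 1/4 · 0.14876 = 0.03719, 1/4 · 0.22222 = 0.055556, 1/4 · 0.16 = 0.04, 1/4 · 0.1875 = 0.046875; summing to 0.17962.
Therefore the posterior P(bowl A | data) = (0.03719) / (0.17962) = 0.20705.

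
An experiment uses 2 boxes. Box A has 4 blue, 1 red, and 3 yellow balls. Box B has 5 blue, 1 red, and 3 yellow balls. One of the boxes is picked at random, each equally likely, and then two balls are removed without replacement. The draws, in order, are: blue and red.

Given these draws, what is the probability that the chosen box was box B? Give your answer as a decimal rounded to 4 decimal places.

Compute the likelihood of the observed sequence for each case: P(data | box A) = (4/8)(1/7) = 0.071429; P(data | box B) = (5/9)(1/8) = 0.069444.
Weighting by the prior gives 1/2 · 0.071429 = 0.035714, 1/2 · 0.069444 = 0.034722; these sum to 0.070437.
Therefore the posterior P(box B | data) = (0.034722) / (0.070437) = 0.49296.

0.4930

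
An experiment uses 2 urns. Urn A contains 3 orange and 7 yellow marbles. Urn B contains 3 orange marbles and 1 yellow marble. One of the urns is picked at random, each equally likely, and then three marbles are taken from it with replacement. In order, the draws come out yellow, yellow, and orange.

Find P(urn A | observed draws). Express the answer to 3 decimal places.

0.758

The likelihood of the observed sequence under each hypothesis: P(data | urn A) = (7/10)(7/10)(3/10) = 0.147; P(data | urn B) = (1/4)(1/4)(3/4) = 0.046875.
The prior-weighted likelihoods are 1/2 · 0.147 = 0.0735, 1/2 · 0.046875 = 0.023438; with total 0.096937.
By Bayes' rule, P(urn A | data) = (0.0735) / (0.096937) = 0.75822.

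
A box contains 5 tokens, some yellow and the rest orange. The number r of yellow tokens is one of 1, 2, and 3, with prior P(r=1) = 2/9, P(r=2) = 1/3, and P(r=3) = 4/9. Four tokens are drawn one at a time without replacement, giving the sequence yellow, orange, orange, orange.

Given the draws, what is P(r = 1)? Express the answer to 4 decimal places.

0.5714

Under each hypothesis, the probability of the observed sequence is: P(data | r = 1) = (1/5)(4/4)(3/3)(2/2) = 1/5; P(data | r = 2) = (2/5)(3/4)(2/3)(1/2) = 1/10; P(data | r = 3) = (3/5)(2/4)(1/3)(0/2) = 0.
Weighting by the prior gives 2/9 · 1/5 = 2/45, 1/3 · 1/10 = 1/30, 4/9 · 0 = 0; these sum to 7/90.
Therefore the posterior P(r = 1 | data) = (2/45) / (7/90) = 4/7.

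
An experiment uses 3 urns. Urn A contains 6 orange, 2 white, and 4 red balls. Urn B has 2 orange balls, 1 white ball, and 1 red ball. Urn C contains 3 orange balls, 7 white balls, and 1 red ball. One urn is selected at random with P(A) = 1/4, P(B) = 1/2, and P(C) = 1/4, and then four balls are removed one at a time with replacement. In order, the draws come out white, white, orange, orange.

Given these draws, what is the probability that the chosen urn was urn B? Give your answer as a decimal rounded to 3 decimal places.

The likelihood of the observed sequence under each hypothesis: P(data | urn A) = (2/12)(2/12)(6/12)(6/12) = 0.0069444; P(data | urn B) = (1/4)(1/4)(2/4)(2/4) = 0.015625; P(data | urn C) = (7/11)(7/11)(3/11)(3/11) = 0.030121.
Weighting by the prior gives 1/4 · 0.0069444 = 0.0017361, 1/2 · 0.015625 = 0.0078125, 1/4 · 0.030121 = 0.0075302; with total 0.017079.
So P(urn B | data) = (0.0078125) / (0.017079) = 0.45744.

0.457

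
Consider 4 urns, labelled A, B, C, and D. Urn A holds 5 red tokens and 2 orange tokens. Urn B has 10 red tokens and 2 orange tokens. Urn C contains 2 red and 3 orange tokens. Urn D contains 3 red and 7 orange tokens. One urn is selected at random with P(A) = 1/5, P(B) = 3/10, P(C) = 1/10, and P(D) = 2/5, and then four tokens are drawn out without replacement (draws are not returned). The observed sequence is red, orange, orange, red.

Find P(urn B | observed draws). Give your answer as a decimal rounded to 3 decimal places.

0.103

Compute the likelihood of the observed sequence for each case: P(data | urn A) = (5/7)(2/6)(1/5)(4/4) = 0.047619; P(data | urn B) = (10/12)(2/11)(1/10)(9/9) = 0.015152; P(data | urn C) = (2/5)(3/4)(2/3)(1/2) = 0.1; P(data | urn D) = (3/10)(7/9)(6/8)(2/7) = 0.05.
The prior-weighted likelihoods are 1/5 · 0.047619 = 0.0095238, 3/10 · 0.015152 = 0.0045455, 1/10 · 0.1 = 0.01, 2/5 · 0.05 = 0.02; these sum to 0.044069.
Therefore the posterior P(urn B | data) = (0.0045455) / (0.044069) = 0.10314.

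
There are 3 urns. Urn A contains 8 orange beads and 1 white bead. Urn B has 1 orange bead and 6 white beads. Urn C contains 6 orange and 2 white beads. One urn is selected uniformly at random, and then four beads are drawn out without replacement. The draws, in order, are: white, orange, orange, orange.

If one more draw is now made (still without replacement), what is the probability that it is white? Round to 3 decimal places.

The likelihood of the observed sequence under each hypothesis: P(data | urn A) = (1/9)(8/8)(7/7)(6/6) = 1/9; P(data | urn B) = (6/7)(1/6)(0/5) = 0; P(data | urn C) = (2/8)(6/7)(5/6)(4/5) = 1/7.
Multiplying each by its prior: 1/3 · 1/9 = 1/27, 1/3 · 0 = 0, 1/3 · 1/7 = 1/21; with total 16/189.
Normalising, the posterior is P(urn A | data) = 7/16, P(urn B | data) = 0, P(urn C | data) = 9/16.
Averaging over the posterior, P(white next | data) = (0)(7/16) + (1/4)(9/16) = 9/64.

0.141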